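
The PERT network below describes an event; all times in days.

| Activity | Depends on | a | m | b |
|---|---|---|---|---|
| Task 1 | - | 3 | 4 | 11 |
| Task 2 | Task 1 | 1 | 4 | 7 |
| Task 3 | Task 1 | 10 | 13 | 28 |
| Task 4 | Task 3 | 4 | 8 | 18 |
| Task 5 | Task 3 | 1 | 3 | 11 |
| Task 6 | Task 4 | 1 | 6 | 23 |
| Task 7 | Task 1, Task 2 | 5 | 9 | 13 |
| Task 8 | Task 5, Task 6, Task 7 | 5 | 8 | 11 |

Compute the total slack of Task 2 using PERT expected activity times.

te_Task 1 = (3 + 4·4 + 11)/6 = 30/6 = 5
te_Task 2 = (1 + 4·4 + 7)/6 = 24/6 = 4
te_Task 3 = (10 + 4·13 + 28)/6 = 90/6 = 15
te_Task 4 = (4 + 4·8 + 18)/6 = 54/6 = 9
te_Task 5 = (1 + 4·3 + 11)/6 = 24/6 = 4
te_Task 6 = (1 + 4·6 + 23)/6 = 48/6 = 8
te_Task 7 = (5 + 4·9 + 13)/6 = 54/6 = 9
te_Task 8 = (5 + 4·8 + 11)/6 = 48/6 = 8

Forward pass:
ES_Task 1 = 0; EF_Task 1 = 5
ES_Task 2 = 5; EF_Task 2 = 5+4 = 9
ES_Task 3 = 5; EF_Task 3 = 5+15 = 20
ES_Task 4 = 20; EF_Task 4 = 20+9 = 29
ES_Task 5 = 20; EF_Task 5 = 20+4 = 24
ES_Task 6 = 29; EF_Task 6 = 29+8 = 37
ES_Task 7 = max(EF_Task 1=5, EF_Task 2=9) = 9; EF_Task 7 = 9+9 = 18
ES_Task 8 = max(EF_Task 5=24, EF_Task 6=37, EF_Task 7=18) = 37; EF_Task 8 = 37+8 = 45
Expected project duration μ = 45 days. Critical path: Task 1 → Task 3 → Task 4 → Task 6 → Task 8.

Backward pass:
LF_Task 8 = 45; LS_Task 8 = 45−8 = 37
LF_Task 7 = LS_Task 8 = 37; LS_Task 7 = 37−9 = 28
LF_Task 6 = LS_Task 8 = 37; LS_Task 6 = 37−8 = 29
LF_Task 5 = LS_Task 8 = 37; LS_Task 5 = 37−4 = 33
LF_Task 4 = LS_Task 6 = 29; LS_Task 4 = 29−9 = 20
LF_Task 3 = min(LS_Task 4=20, LS_Task 5=33) = 20; LS_Task 3 = 20−15 = 5
LF_Task 2 = LS_Task 7 = 28; LS_Task 2 = 28−4 = 24
LF_Task 1 = min(LS_Task 2=24, LS_Task 3=5, LS_Task 7=28) = 5; LS_Task 1 = 5−5 = 0
Slack_Task 2 = LS_Task 2 − ES_Task 2 = 24 − 5 = 19

19 days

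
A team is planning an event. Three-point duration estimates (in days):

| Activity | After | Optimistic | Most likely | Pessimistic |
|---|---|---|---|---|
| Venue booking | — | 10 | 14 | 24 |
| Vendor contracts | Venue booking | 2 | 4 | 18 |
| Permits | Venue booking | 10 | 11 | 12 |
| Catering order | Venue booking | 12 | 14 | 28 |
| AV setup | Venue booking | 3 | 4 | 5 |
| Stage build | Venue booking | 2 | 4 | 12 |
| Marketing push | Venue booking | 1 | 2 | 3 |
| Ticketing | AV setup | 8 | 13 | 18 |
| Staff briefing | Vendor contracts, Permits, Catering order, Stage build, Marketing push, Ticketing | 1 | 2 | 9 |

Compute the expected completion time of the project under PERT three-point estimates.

35 days

te_Venue booking = (10 + 4·14 + 24)/6 = 90/6 = 15
te_Vendor contracts = (2 + 4·4 + 18)/6 = 36/6 = 6
te_Permits = (10 + 4·11 + 12)/6 = 66/6 = 11
te_Catering order = (12 + 4·14 + 28)/6 = 96/6 = 16
te_AV setup = (3 + 4·4 + 5)/6 = 24/6 = 4
te_Stage build = (2 + 4·4 + 12)/6 = 30/6 = 5
te_Marketing push = (1 + 4·2 + 3)/6 = 12/6 = 2
te_Ticketing = (8 + 4·13 + 18)/6 = 78/6 = 13
te_Staff briefing = (1 + 4·2 + 9)/6 = 18/6 = 3

Forward pass:
ES_Venue booking = 0; EF_Venue booking = 15
ES_Vendor contracts = 15; EF_Vendor contracts = 15+6 = 21
ES_Permits = 15; EF_Permits = 15+11 = 26
ES_Catering order = 15; EF_Catering order = 15+16 = 31
ES_AV setup = 15; EF_AV setup = 15+4 = 19
ES_Stage build = 15; EF_Stage build = 15+5 = 20
ES_Marketing push = 15; EF_Marketing push = 15+2 = 17
ES_Ticketing = 19; EF_Ticketing = 19+13 = 32
ES_Staff briefing = max(EF_Vendor contracts=21, EF_Permits=26, EF_Catering order=31, EF_Stage build=20, EF_Marketing push=17, EF_Ticketing=32) = 32; EF_Staff briefing = 32+3 = 35
Expected project duration μ = 35 days. Critical path: Venue booking → AV setup → Ticketing → Staff briefing.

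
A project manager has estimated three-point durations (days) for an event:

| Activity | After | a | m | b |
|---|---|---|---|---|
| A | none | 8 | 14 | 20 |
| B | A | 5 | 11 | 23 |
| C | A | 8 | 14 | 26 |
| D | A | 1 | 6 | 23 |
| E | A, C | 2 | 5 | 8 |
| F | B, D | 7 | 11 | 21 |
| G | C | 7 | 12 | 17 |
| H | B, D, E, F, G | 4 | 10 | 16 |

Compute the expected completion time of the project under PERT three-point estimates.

51 days

te_A = (8 + 4·14 + 20)/6 = 84/6 = 14
te_B = (5 + 4·11 + 23)/6 = 72/6 = 12
te_C = (8 + 4·14 + 26)/6 = 90/6 = 15
te_D = (1 + 4·6 + 23)/6 = 48/6 = 8
te_E = (2 + 4·5 + 8)/6 = 30/6 = 5
te_F = (7 + 4·11 + 21)/6 = 72/6 = 12
te_G = (7 + 4·12 + 17)/6 = 72/6 = 12
te_H = (4 + 4·10 + 16)/6 = 60/6 = 10

Forward pass:
ES_A = 0; EF_A = 14
ES_B = 14; EF_B = 14+12 = 26
ES_C = 14; EF_C = 14+15 = 29
ES_D = 14; EF_D = 14+8 = 22
ES_E = max(EF_A=14, EF_C=29) = 29; EF_E = 29+5 = 34
ES_F = max(EF_B=26, EF_D=22) = 26; EF_F = 26+12 = 38
ES_G = 29; EF_G = 29+12 = 41
ES_H = max(EF_B=26, EF_D=22, EF_E=34, EF_F=38, EF_G=41) = 41; EF_H = 41+10 = 51
Expected project duration μ = 51 days. Critical path: A → C → G → H.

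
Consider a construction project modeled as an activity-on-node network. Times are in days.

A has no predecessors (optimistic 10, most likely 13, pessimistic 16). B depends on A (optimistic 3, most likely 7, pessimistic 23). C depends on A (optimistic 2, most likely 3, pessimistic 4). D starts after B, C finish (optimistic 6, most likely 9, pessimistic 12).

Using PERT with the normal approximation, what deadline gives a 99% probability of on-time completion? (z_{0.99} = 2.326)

te_A = (10 + 4·13 + 16)/6 = 78/6 = 13; σ²_A = ((16−10)/6)² = 1.000
te_B = (3 + 4·7 + 23)/6 = 54/6 = 9; σ²_B = ((23−3)/6)² = 11.111
te_C = (2 + 4·3 + 4)/6 = 18/6 = 3; σ²_C = ((4−2)/6)² = 0.111
te_D = (6 + 4·9 + 12)/6 = 54/6 = 9; σ²_D = ((12−6)/6)² = 1.000

Forward pass:
ES_A = 0; EF_A = 13
ES_B = 13; EF_B = 13+9 = 22
ES_C = 13; EF_C = 13+3 = 16
ES_D = max(EF_B=22, EF_C=16) = 22; EF_D = 22+9 = 31
Expected project duration μ = 31 days. Critical path: A → B → D.

Variance along critical path = 1.000 + 11.111 + 1.000 = 13.111; σ = 3.621 days.
D = μ + z·σ = 31 + 2.326·3.621 = 39.4 days

39.4 days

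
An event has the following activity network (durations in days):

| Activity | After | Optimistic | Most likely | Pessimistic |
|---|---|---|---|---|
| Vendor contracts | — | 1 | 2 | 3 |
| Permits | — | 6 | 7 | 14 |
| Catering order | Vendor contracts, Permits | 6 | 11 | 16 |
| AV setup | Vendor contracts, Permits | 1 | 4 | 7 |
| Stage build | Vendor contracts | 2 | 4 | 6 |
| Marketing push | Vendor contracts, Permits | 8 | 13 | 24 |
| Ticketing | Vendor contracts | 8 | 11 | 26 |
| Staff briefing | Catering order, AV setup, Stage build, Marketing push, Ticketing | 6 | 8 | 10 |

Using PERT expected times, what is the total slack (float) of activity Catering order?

3 days

te_Vendor contracts = (1 + 4·2 + 3)/6 = 12/6 = 2
te_Permits = (6 + 4·7 + 14)/6 = 48/6 = 8
te_Catering order = (6 + 4·11 + 16)/6 = 66/6 = 11
te_AV setup = (1 + 4·4 + 7)/6 = 24/6 = 4
te_Stage build = (2 + 4·4 + 6)/6 = 24/6 = 4
te_Marketing push = (8 + 4·13 + 24)/6 = 84/6 = 14
te_Ticketing = (8 + 4·11 + 26)/6 = 78/6 = 13
te_Staff briefing = (6 + 4·8 + 10)/6 = 48/6 = 8

Forward pass:
ES_Vendor contracts = 0; EF_Vendor contracts = 2
ES_Permits = 0; EF_Permits = 8
ES_Catering order = max(EF_Vendor contracts=2, EF_Permits=8) = 8; EF_Catering order = 8+11 = 19
ES_AV setup = max(EF_Vendor contracts=2, EF_Permits=8) = 8; EF_AV setup = 8+4 = 12
ES_Stage build = 2; EF_Stage build = 2+4 = 6
ES_Marketing push = max(EF_Vendor contracts=2, EF_Permits=8) = 8; EF_Marketing push = 8+14 = 22
ES_Ticketing = 2; EF_Ticketing = 2+13 = 15
ES_Staff briefing = max(EF_Catering order=19, EF_AV setup=12, EF_Stage build=6, EF_Marketing push=22, EF_Ticketing=15) = 22; EF_Staff briefing = 22+8 = 30
Expected project duration μ = 30 days. Critical path: Permits → Marketing push → Staff briefing.

Backward pass:
LF_Staff briefing = 30; LS_Staff briefing = 30−8 = 22
LF_Ticketing = LS_Staff briefing = 22; LS_Ticketing = 22−13 = 9
LF_Marketing push = LS_Staff briefing = 22; LS_Marketing push = 22−14 = 8
LF_Stage build = LS_Staff briefing = 22; LS_Stage build = 22−4 = 18
LF_AV setup = LS_Staff briefing = 22; LS_AV setup = 22−4 = 18
LF_Catering order = LS_Staff briefing = 22; LS_Catering order = 22−11 = 11
LF_Permits = min(LS_Catering order=11, LS_AV setup=18, LS_Marketing push=8) = 8; LS_Permits = 8−8 = 0
LF_Vendor contracts = min(LS_Catering order=11, LS_AV setup=18, LS_Stage build=18, LS_Marketing push=8, LS_Ticketing=9) = 8; LS_Vendor contracts = 8−2 = 6
Slack_Catering order = LS_Catering order − ES_Catering order = 11 − 8 = 3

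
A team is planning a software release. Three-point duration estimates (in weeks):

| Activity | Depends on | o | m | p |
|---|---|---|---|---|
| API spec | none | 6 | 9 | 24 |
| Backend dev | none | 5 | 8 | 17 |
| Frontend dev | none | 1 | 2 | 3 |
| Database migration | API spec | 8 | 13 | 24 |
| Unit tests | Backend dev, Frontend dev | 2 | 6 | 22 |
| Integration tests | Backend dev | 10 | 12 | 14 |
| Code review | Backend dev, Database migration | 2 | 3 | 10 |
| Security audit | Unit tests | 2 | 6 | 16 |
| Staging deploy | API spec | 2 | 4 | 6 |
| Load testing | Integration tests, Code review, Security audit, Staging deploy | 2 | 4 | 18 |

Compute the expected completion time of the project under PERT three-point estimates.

te_API spec = (6 + 4·9 + 24)/6 = 66/6 = 11
te_Backend dev = (5 + 4·8 + 17)/6 = 54/6 = 9
te_Frontend dev = (1 + 4·2 + 3)/6 = 12/6 = 2
te_Database migration = (8 + 4·13 + 24)/6 = 84/6 = 14
te_Unit tests = (2 + 4·6 + 22)/6 = 48/6 = 8
te_Integration tests = (10 + 4·12 + 14)/6 = 72/6 = 12
te_Code review = (2 + 4·3 + 10)/6 = 24/6 = 4
te_Security audit = (2 + 4·6 + 16)/6 = 42/6 = 7
te_Staging deploy = (2 + 4·4 + 6)/6 = 24/6 = 4
te_Load testing = (2 + 4·4 + 18)/6 = 36/6 = 6

Forward pass:
ES_API spec = 0; EF_API spec = 11
ES_Backend dev = 0; EF_Backend dev = 9
ES_Frontend dev = 0; EF_Frontend dev = 2
ES_Database migration = 11; EF_Database migration = 11+14 = 25
ES_Unit tests = max(EF_Backend dev=9, EF_Frontend dev=2) = 9; EF_Unit tests = 9+8 = 17
ES_Integration tests = 9; EF_Integration tests = 9+12 = 21
ES_Code review = max(EF_Backend dev=9, EF_Database migration=25) = 25; EF_Code review = 25+4 = 29
ES_Security audit = 17; EF_Security audit = 17+7 = 24
ES_Staging deploy = 11; EF_Staging deploy = 11+4 = 15
ES_Load testing = max(EF_Integration tests=21, EF_Code review=29, EF_Security audit=24, EF_Staging deploy=15) = 29; EF_Load testing = 29+6 = 35
Expected project duration μ = 35 weeks. Critical path: API spec → Database migration → Code review → Load testing.

35 weeks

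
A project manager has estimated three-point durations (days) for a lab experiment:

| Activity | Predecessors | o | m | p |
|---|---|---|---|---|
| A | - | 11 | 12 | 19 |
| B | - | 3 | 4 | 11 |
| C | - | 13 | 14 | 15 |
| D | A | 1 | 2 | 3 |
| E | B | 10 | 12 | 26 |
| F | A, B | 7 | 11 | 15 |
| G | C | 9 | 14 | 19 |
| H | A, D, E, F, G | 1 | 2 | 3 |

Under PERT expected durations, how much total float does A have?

te_A = (11 + 4·12 + 19)/6 = 78/6 = 13
te_B = (3 + 4·4 + 11)/6 = 30/6 = 5
te_C = (13 + 4·14 + 15)/6 = 84/6 = 14
te_D = (1 + 4·2 + 3)/6 = 12/6 = 2
te_E = (10 + 4·12 + 26)/6 = 84/6 = 14
te_F = (7 + 4·11 + 15)/6 = 66/6 = 11
te_G = (9 + 4·14 + 19)/6 = 84/6 = 14
te_H = (1 + 4·2 + 3)/6 = 12/6 = 2

Forward pass:
ES_A = 0; EF_A = 13
ES_B = 0; EF_B = 5
ES_C = 0; EF_C = 14
ES_D = 13; EF_D = 13+2 = 15
ES_E = 5; EF_E = 5+14 = 19
ES_F = max(EF_A=13, EF_B=5) = 13; EF_F = 13+11 = 24
ES_G = 14; EF_G = 14+14 = 28
ES_H = max(EF_A=13, EF_D=15, EF_E=19, EF_F=24, EF_G=28) = 28; EF_H = 28+2 = 30
Expected project duration μ = 30 days. Critical path: C → G → H.

Backward pass:
LF_H = 30; LS_H = 30−2 = 28
LF_G = LS_H = 28; LS_G = 28−14 = 14
LF_F = LS_H = 28; LS_F = 28−11 = 17
LF_E = LS_H = 28; LS_E = 28−14 = 14
LF_D = LS_H = 28; LS_D = 28−2 = 26
LF_C = LS_G = 14; LS_C = 14−14 = 0
LF_B = min(LS_E=14, LS_F=17) = 14; LS_B = 14−5 = 9
LF_A = min(LS_D=26, LS_F=17, LS_H=28) = 17; LS_A = 17−13 = 4
Slack_A = LS_A − ES_A = 4 − 0 = 4

4 days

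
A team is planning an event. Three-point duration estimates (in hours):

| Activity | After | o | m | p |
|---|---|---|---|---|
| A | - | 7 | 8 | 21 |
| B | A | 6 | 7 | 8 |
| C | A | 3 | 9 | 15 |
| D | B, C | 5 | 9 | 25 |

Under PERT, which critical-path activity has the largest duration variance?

te_A = (7 + 4·8 + 21)/6 = 60/6 = 10; σ²_A = ((21−7)/6)² = 5.444
te_B = (6 + 4·7 + 8)/6 = 42/6 = 7; σ²_B = ((8−6)/6)² = 0.111
te_C = (3 + 4·9 + 15)/6 = 54/6 = 9; σ²_C = ((15−3)/6)² = 4.000
te_D = (5 + 4·9 + 25)/6 = 66/6 = 11; σ²_D = ((25−5)/6)² = 11.111

Forward pass:
ES_A = 0; EF_A = 10
ES_B = 10; EF_B = 10+7 = 17
ES_C = 10; EF_C = 10+9 = 19
ES_D = max(EF_B=17, EF_C=19) = 19; EF_D = 19+11 = 30
Expected project duration μ = 30 hours. Critical path: A → C → D.

Variances on critical path: σ²_A=5.444, σ²_C=4.000, σ²_D=11.111.
Largest is σ²_D = 11.111.

D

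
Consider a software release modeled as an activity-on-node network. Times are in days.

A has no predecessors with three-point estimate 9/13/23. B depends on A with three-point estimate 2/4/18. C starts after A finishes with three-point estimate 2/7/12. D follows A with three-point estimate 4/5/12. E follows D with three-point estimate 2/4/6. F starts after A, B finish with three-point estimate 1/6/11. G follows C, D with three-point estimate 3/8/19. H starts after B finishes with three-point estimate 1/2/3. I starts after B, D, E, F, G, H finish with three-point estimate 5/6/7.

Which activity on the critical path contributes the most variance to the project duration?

G

te_A = (9 + 4·13 + 23)/6 = 84/6 = 14; σ²_A = ((23−9)/6)² = 5.444
te_B = (2 + 4·4 + 18)/6 = 36/6 = 6; σ²_B = ((18−2)/6)² = 7.111
te_C = (2 + 4·7 + 12)/6 = 42/6 = 7; σ²_C = ((12−2)/6)² = 2.778
te_D = (4 + 4·5 + 12)/6 = 36/6 = 6; σ²_D = ((12−4)/6)² = 1.778
te_E = (2 + 4·4 + 6)/6 = 24/6 = 4; σ²_E = ((6−2)/6)² = 0.444
te_F = (1 + 4·6 + 11)/6 = 36/6 = 6; σ²_F = ((11−1)/6)² = 2.778
te_G = (3 + 4·8 + 19)/6 = 54/6 = 9; σ²_G = ((19−3)/6)² = 7.111
te_H = (1 + 4·2 + 3)/6 = 12/6 = 2; σ²_H = ((3−1)/6)² = 0.111
te_I = (5 + 4·6 + 7)/6 = 36/6 = 6; σ²_I = ((7−5)/6)² = 0.111

Forward pass:
ES_A = 0; EF_A = 14
ES_B = 14; EF_B = 14+6 = 20
ES_C = 14; EF_C = 14+7 = 21
ES_D = 14; EF_D = 14+6 = 20
ES_E = 20; EF_E = 20+4 = 24
ES_F = max(EF_A=14, EF_B=20) = 20; EF_F = 20+6 = 26
ES_G = max(EF_C=21, EF_D=20) = 21; EF_G = 21+9 = 30
ES_H = 20; EF_H = 20+2 = 22
ES_I = max(EF_B=20, EF_D=20, EF_E=24, EF_F=26, EF_G=30, EF_H=22) = 30; EF_I = 30+6 = 36
Expected project duration μ = 36 days. Critical path: A → C → G → I.

Variances on critical path: σ²_A=5.444, σ²_C=2.778, σ²_G=7.111, σ²_I=0.111.
Largest is σ²_G = 7.111.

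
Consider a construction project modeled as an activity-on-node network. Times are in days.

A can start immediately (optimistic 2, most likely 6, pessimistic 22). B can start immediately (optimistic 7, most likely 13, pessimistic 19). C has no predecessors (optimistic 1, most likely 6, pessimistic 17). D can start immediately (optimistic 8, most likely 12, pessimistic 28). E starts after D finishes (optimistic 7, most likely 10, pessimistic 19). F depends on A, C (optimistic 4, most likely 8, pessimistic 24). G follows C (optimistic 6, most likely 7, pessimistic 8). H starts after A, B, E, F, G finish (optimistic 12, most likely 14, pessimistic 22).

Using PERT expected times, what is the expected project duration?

40 days

te_A = (2 + 4·6 + 22)/6 = 48/6 = 8
te_B = (7 + 4·13 + 19)/6 = 78/6 = 13
te_C = (1 + 4·6 + 17)/6 = 42/6 = 7
te_D = (8 + 4·12 + 28)/6 = 84/6 = 14
te_E = (7 + 4·10 + 19)/6 = 66/6 = 11
te_F = (4 + 4·8 + 24)/6 = 60/6 = 10
te_G = (6 + 4·7 + 8)/6 = 42/6 = 7
te_H = (12 + 4·14 + 22)/6 = 90/6 = 15

Forward pass:
ES_A = 0; EF_A = 8
ES_B = 0; EF_B = 13
ES_C = 0; EF_C = 7
ES_D = 0; EF_D = 14
ES_E = 14; EF_E = 14+11 = 25
ES_F = max(EF_A=8, EF_C=7) = 8; EF_F = 8+10 = 18
ES_G = 7; EF_G = 7+7 = 14
ES_H = max(EF_A=8, EF_B=13, EF_E=25, EF_F=18, EF_G=14) = 25; EF_H = 25+15 = 40
Expected project duration μ = 40 days. Critical path: D → E → H.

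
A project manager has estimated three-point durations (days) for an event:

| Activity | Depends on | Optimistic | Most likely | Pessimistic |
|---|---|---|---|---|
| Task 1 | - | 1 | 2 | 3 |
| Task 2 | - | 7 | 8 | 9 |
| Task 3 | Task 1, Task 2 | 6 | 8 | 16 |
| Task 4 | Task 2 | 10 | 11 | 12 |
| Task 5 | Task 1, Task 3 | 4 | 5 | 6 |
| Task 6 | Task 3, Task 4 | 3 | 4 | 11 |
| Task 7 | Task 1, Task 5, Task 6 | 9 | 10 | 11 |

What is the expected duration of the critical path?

34 days

te_Task 1 = (1 + 4·2 + 3)/6 = 12/6 = 2
te_Task 2 = (7 + 4·8 + 9)/6 = 48/6 = 8
te_Task 3 = (6 + 4·8 + 16)/6 = 54/6 = 9
te_Task 4 = (10 + 4·11 + 12)/6 = 66/6 = 11
te_Task 5 = (4 + 4·5 + 6)/6 = 30/6 = 5
te_Task 6 = (3 + 4·4 + 11)/6 = 30/6 = 5
te_Task 7 = (9 + 4·10 + 11)/6 = 60/6 = 10

Forward pass:
ES_Task 1 = 0; EF_Task 1 = 2
ES_Task 2 = 0; EF_Task 2 = 8
ES_Task 3 = max(EF_Task 1=2, EF_Task 2=8) = 8; EF_Task 3 = 8+9 = 17
ES_Task 4 = 8; EF_Task 4 = 8+11 = 19
ES_Task 5 = max(EF_Task 1=2, EF_Task 3=17) = 17; EF_Task 5 = 17+5 = 22
ES_Task 6 = max(EF_Task 3=17, EF_Task 4=19) = 19; EF_Task 6 = 19+5 = 24
ES_Task 7 = max(EF_Task 1=2, EF_Task 5=22, EF_Task 6=24) = 24; EF_Task 7 = 24+10 = 34
Expected project duration μ = 34 days. Critical path: Task 2 → Task 4 → Task 6 → Task 7.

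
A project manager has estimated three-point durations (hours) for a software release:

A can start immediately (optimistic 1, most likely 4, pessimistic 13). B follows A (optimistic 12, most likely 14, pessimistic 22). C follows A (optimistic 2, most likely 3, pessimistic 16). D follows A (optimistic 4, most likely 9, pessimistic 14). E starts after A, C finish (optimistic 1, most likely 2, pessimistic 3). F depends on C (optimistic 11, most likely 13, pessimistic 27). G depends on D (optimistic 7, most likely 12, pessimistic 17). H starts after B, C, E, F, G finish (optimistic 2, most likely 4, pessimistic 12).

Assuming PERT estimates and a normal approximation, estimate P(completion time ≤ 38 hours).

te_A = (1 + 4·4 + 13)/6 = 30/6 = 5; σ²_A = ((13−1)/6)² = 4.000
te_B = (12 + 4·14 + 22)/6 = 90/6 = 15; σ²_B = ((22−12)/6)² = 2.778
te_C = (2 + 4·3 + 16)/6 = 30/6 = 5; σ²_C = ((16−2)/6)² = 5.444
te_D = (4 + 4·9 + 14)/6 = 54/6 = 9; σ²_D = ((14−4)/6)² = 2.778
te_E = (1 + 4·2 + 3)/6 = 12/6 = 2; σ²_E = ((3−1)/6)² = 0.111
te_F = (11 + 4·13 + 27)/6 = 90/6 = 15; σ²_F = ((27−11)/6)² = 7.111
te_G = (7 + 4·12 + 17)/6 = 72/6 = 12; σ²_G = ((17−7)/6)² = 2.778
te_H = (2 + 4·4 + 12)/6 = 30/6 = 5; σ²_H = ((12−2)/6)² = 2.778

Forward pass:
ES_A = 0; EF_A = 5
ES_B = 5; EF_B = 5+15 = 20
ES_C = 5; EF_C = 5+5 = 10
ES_D = 5; EF_D = 5+9 = 14
ES_E = max(EF_A=5, EF_C=10) = 10; EF_E = 10+2 = 12
ES_F = 10; EF_F = 10+15 = 25
ES_G = 14; EF_G = 14+12 = 26
ES_H = max(EF_B=20, EF_C=10, EF_E=12, EF_F=25, EF_G=26) = 26; EF_H = 26+5 = 31
Expected project duration μ = 31 hours. Critical path: A → D → G → H.

Variance along critical path = 4.000 + 2.778 + 2.778 + 2.778 = 12.333; σ = √12.333 = 3.512 hours.
Z = (38 − 31) / 3.512 = 1.993
P(T ≤ 38) = Φ(1.993) ≈ 0.977

0.977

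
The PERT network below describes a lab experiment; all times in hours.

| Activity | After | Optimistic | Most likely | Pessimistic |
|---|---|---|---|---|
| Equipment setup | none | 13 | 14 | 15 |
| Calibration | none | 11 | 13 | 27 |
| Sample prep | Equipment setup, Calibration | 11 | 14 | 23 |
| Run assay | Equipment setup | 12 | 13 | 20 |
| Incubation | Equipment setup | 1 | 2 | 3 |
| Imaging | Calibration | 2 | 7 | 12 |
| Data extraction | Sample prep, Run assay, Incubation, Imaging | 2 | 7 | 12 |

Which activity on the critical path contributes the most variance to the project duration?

Calibration

te_Equipment setup = (13 + 4·14 + 15)/6 = 84/6 = 14; σ²_Equipment setup = ((15−13)/6)² = 0.111
te_Calibration = (11 + 4·13 + 27)/6 = 90/6 = 15; σ²_Calibration = ((27−11)/6)² = 7.111
te_Sample prep = (11 + 4·14 + 23)/6 = 90/6 = 15; σ²_Sample prep = ((23−11)/6)² = 4.000
te_Run assay = (12 + 4·13 + 20)/6 = 84/6 = 14; σ²_Run assay = ((20−12)/6)² = 1.778
te_Incubation = (1 + 4·2 + 3)/6 = 12/6 = 2; σ²_Incubation = ((3−1)/6)² = 0.111
te_Imaging = (2 + 4·7 + 12)/6 = 42/6 = 7; σ²_Imaging = ((12−2)/6)² = 2.778
te_Data extraction = (2 + 4·7 + 12)/6 = 42/6 = 7; σ²_Data extraction = ((12−2)/6)² = 2.778

Forward pass:
ES_Equipment setup = 0; EF_Equipment setup = 14
ES_Calibration = 0; EF_Calibration = 15
ES_Sample prep = max(EF_Equipment setup=14, EF_Calibration=15) = 15; EF_Sample prep = 15+15 = 30
ES_Run assay = 14; EF_Run assay = 14+14 = 28
ES_Incubation = 14; EF_Incubation = 14+2 = 16
ES_Imaging = 15; EF_Imaging = 15+7 = 22
ES_Data extraction = max(EF_Sample prep=30, EF_Run assay=28, EF_Incubation=16, EF_Imaging=22) = 30; EF_Data extraction = 30+7 = 37
Expected project duration μ = 37 hours. Critical path: Calibration → Sample prep → Data extraction.

Variances on critical path: σ²_Calibration=7.111, σ²_Sample prep=4.000, σ²_Data extraction=2.778.
Largest is σ²_Calibration = 7.111.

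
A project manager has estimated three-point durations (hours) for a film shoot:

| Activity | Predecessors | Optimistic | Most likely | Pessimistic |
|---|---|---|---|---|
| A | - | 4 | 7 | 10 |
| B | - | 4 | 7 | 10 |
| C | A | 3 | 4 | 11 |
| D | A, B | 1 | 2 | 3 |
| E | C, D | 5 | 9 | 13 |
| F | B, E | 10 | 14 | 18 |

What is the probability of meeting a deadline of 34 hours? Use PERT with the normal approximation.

0.346

te_A = (4 + 4·7 + 10)/6 = 42/6 = 7; σ²_A = ((10−4)/6)² = 1.000
te_B = (4 + 4·7 + 10)/6 = 42/6 = 7; σ²_B = ((10−4)/6)² = 1.000
te_C = (3 + 4·4 + 11)/6 = 30/6 = 5; σ²_C = ((11−3)/6)² = 1.778
te_D = (1 + 4·2 + 3)/6 = 12/6 = 2; σ²_D = ((3−1)/6)² = 0.111
te_E = (5 + 4·9 + 13)/6 = 54/6 = 9; σ²_E = ((13−5)/6)² = 1.778
te_F = (10 + 4·14 + 18)/6 = 84/6 = 14; σ²_F = ((18−10)/6)² = 1.778

Forward pass:
ES_A = 0; EF_A = 7
ES_B = 0; EF_B = 7
ES_C = 7; EF_C = 7+5 = 12
ES_D = max(EF_A=7, EF_B=7) = 7; EF_D = 7+2 = 9
ES_E = max(EF_C=12, EF_D=9) = 12; EF_E = 12+9 = 21
ES_F = max(EF_B=7, EF_E=21) = 21; EF_F = 21+14 = 35
Expected project duration μ = 35 hours. Critical path: A → C → E → F.

Variance along critical path = 1.000 + 1.778 + 1.778 + 1.778 = 6.333; σ = √6.333 = 2.517 hours.
Z = (34 − 35) / 2.517 = -0.397
P(T ≤ 34) = Φ(-0.397) ≈ 0.346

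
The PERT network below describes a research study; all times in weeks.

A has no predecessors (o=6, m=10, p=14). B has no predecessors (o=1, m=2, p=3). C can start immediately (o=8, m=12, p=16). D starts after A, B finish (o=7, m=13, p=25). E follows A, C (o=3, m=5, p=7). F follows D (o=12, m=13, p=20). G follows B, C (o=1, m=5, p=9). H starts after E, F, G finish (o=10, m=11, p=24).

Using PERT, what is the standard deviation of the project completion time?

te_A = (6 + 4·10 + 14)/6 = 60/6 = 10; σ²_A = ((14−6)/6)² = 1.778
te_B = (1 + 4·2 + 3)/6 = 12/6 = 2; σ²_B = ((3−1)/6)² = 0.111
te_C = (8 + 4·12 + 16)/6 = 72/6 = 12; σ²_C = ((16−8)/6)² = 1.778
te_D = (7 + 4·13 + 25)/6 = 84/6 = 14; σ²_D = ((25−7)/6)² = 9.000
te_E = (3 + 4·5 + 7)/6 = 30/6 = 5; σ²_E = ((7−3)/6)² = 0.444
te_F = (12 + 4·13 + 20)/6 = 84/6 = 14; σ²_F = ((20−12)/6)² = 1.778
te_G = (1 + 4·5 + 9)/6 = 30/6 = 5; σ²_G = ((9−1)/6)² = 1.778
te_H = (10 + 4·11 + 24)/6 = 78/6 = 13; σ²_H = ((24−10)/6)² = 5.444

Forward pass:
ES_A = 0; EF_A = 10
ES_B = 0; EF_B = 2
ES_C = 0; EF_C = 12
ES_D = max(EF_A=10, EF_B=2) = 10; EF_D = 10+14 = 24
ES_E = max(EF_A=10, EF_C=12) = 12; EF_E = 12+5 = 17
ES_F = 24; EF_F = 24+14 = 38
ES_G = max(EF_B=2, EF_C=12) = 12; EF_G = 12+5 = 17
ES_H = max(EF_E=17, EF_F=38, EF_G=17) = 38; EF_H = 38+13 = 51
Expected project duration μ = 51 weeks. Critical path: A → D → F → H.

Variance along critical path = 1.778 + 9.000 + 1.778 + 5.444 = 18.000
σ = √18.000 = 4.243 weeks

4.24 weeks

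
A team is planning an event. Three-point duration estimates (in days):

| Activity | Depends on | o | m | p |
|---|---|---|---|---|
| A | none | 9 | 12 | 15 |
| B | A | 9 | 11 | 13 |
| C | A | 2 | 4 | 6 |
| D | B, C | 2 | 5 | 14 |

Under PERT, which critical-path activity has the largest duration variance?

D

te_A = (9 + 4·12 + 15)/6 = 72/6 = 12; σ²_A = ((15−9)/6)² = 1.000
te_B = (9 + 4·11 + 13)/6 = 66/6 = 11; σ²_B = ((13−9)/6)² = 0.444
te_C = (2 + 4·4 + 6)/6 = 24/6 = 4; σ²_C = ((6−2)/6)² = 0.444
te_D = (2 + 4·5 + 14)/6 = 36/6 = 6; σ²_D = ((14−2)/6)² = 4.000

Forward pass:
ES_A = 0; EF_A = 12
ES_B = 12; EF_B = 12+11 = 23
ES_C = 12; EF_C = 12+4 = 16
ES_D = max(EF_B=23, EF_C=16) = 23; EF_D = 23+6 = 29
Expected project duration μ = 29 days. Critical path: A → B → D.

Variances on critical path: σ²_A=1.000, σ²_B=0.444, σ²_D=4.000.
Largest is σ²_D = 4.000.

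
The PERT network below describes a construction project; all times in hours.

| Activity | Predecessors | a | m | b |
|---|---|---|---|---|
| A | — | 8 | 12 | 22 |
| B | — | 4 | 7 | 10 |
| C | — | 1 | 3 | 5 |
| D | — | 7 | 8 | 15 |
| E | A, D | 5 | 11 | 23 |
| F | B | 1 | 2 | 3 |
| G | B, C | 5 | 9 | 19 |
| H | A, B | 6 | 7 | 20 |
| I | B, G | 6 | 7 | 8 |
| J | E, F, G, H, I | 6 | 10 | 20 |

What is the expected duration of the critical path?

36 hours

te_A = (8 + 4·12 + 22)/6 = 78/6 = 13
te_B = (4 + 4·7 + 10)/6 = 42/6 = 7
te_C = (1 + 4·3 + 5)/6 = 18/6 = 3
te_D = (7 + 4·8 + 15)/6 = 54/6 = 9
te_E = (5 + 4·11 + 23)/6 = 72/6 = 12
te_F = (1 + 4·2 + 3)/6 = 12/6 = 2
te_G = (5 + 4·9 + 19)/6 = 60/6 = 10
te_H = (6 + 4·7 + 20)/6 = 54/6 = 9
te_I = (6 + 4·7 + 8)/6 = 42/6 = 7
te_J = (6 + 4·10 + 20)/6 = 66/6 = 11

Forward pass:
ES_A = 0; EF_A = 13
ES_B = 0; EF_B = 7
ES_C = 0; EF_C = 3
ES_D = 0; EF_D = 9
ES_E = max(EF_A=13, EF_D=9) = 13; EF_E = 13+12 = 25
ES_F = 7; EF_F = 7+2 = 9
ES_G = max(EF_B=7, EF_C=3) = 7; EF_G = 7+10 = 17
ES_H = max(EF_A=13, EF_B=7) = 13; EF_H = 13+9 = 22
ES_I = max(EF_B=7, EF_G=17) = 17; EF_I = 17+7 = 24
ES_J = max(EF_E=25, EF_F=9, EF_G=17, EF_H=22, EF_I=24) = 25; EF_J = 25+11 = 36
Expected project duration μ = 36 hours. Critical path: A → E → J.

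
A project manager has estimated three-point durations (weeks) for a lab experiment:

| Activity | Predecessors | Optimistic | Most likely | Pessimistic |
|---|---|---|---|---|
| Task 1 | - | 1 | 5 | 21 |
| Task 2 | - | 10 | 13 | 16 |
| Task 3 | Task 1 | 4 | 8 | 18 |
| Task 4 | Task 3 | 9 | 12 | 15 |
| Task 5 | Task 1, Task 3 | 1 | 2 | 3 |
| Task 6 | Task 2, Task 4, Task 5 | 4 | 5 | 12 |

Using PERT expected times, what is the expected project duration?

34 weeks

te_Task 1 = (1 + 4·5 + 21)/6 = 42/6 = 7
te_Task 2 = (10 + 4·13 + 16)/6 = 78/6 = 13
te_Task 3 = (4 + 4·8 + 18)/6 = 54/6 = 9
te_Task 4 = (9 + 4·12 + 15)/6 = 72/6 = 12
te_Task 5 = (1 + 4·2 + 3)/6 = 12/6 = 2
te_Task 6 = (4 + 4·5 + 12)/6 = 36/6 = 6

Forward pass:
ES_Task 1 = 0; EF_Task 1 = 7
ES_Task 2 = 0; EF_Task 2 = 13
ES_Task 3 = 7; EF_Task 3 = 7+9 = 16
ES_Task 4 = 16; EF_Task 4 = 16+12 = 28
ES_Task 5 = max(EF_Task 1=7, EF_Task 3=16) = 16; EF_Task 5 = 16+2 = 18
ES_Task 6 = max(EF_Task 2=13, EF_Task 4=28, EF_Task 5=18) = 28; EF_Task 6 = 28+6 = 34
Expected project duration μ = 34 weeks. Critical path: Task 1 → Task 3 → Task 4 → Task 6.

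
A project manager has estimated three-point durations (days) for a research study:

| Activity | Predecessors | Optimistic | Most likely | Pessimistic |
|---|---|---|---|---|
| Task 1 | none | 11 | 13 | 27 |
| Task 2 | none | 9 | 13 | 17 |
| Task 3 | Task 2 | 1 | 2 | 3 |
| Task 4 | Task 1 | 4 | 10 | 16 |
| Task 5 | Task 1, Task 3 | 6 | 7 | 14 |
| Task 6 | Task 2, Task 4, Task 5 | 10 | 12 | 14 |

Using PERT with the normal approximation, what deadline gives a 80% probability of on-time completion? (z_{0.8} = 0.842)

39.9 days

te_Task 1 = (11 + 4·13 + 27)/6 = 90/6 = 15; σ²_Task 1 = ((27−11)/6)² = 7.111
te_Task 2 = (9 + 4·13 + 17)/6 = 78/6 = 13; σ²_Task 2 = ((17−9)/6)² = 1.778
te_Task 3 = (1 + 4·2 + 3)/6 = 12/6 = 2; σ²_Task 3 = ((3−1)/6)² = 0.111
te_Task 4 = (4 + 4·10 + 16)/6 = 60/6 = 10; σ²_Task 4 = ((16−4)/6)² = 4.000
te_Task 5 = (6 + 4·7 + 14)/6 = 48/6 = 8; σ²_Task 5 = ((14−6)/6)² = 1.778
te_Task 6 = (10 + 4·12 + 14)/6 = 72/6 = 12; σ²_Task 6 = ((14−10)/6)² = 0.444

Forward pass:
ES_Task 1 = 0; EF_Task 1 = 15
ES_Task 2 = 0; EF_Task 2 = 13
ES_Task 3 = 13; EF_Task 3 = 13+2 = 15
ES_Task 4 = 15; EF_Task 4 = 15+10 = 25
ES_Task 5 = max(EF_Task 1=15, EF_Task 3=15) = 15; EF_Task 5 = 15+8 = 23
ES_Task 6 = max(EF_Task 2=13, EF_Task 4=25, EF_Task 5=23) = 25; EF_Task 6 = 25+12 = 37
Expected project duration μ = 37 days. Critical path: Task 1 → Task 4 → Task 6.

Variance along critical path = 7.111 + 4.000 + 0.444 = 11.556; σ = 3.399 days.
D = μ + z·σ = 37 + 0.842·3.399 = 39.9 days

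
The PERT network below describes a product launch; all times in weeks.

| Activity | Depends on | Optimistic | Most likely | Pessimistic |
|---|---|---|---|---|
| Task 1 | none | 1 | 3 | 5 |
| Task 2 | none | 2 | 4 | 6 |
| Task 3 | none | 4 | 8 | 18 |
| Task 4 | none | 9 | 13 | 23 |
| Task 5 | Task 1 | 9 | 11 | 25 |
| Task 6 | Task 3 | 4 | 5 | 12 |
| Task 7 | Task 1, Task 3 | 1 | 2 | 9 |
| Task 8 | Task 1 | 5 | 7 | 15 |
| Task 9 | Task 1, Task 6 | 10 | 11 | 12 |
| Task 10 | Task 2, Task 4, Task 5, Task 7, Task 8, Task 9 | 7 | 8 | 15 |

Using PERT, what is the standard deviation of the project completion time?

3.02 weeks

te_Task 1 = (1 + 4·3 + 5)/6 = 18/6 = 3; σ²_Task 1 = ((5−1)/6)² = 0.444
te_Task 2 = (2 + 4·4 + 6)/6 = 24/6 = 4; σ²_Task 2 = ((6−2)/6)² = 0.444
te_Task 3 = (4 + 4·8 + 18)/6 = 54/6 = 9; σ²_Task 3 = ((18−4)/6)² = 5.444
te_Task 4 = (9 + 4·13 + 23)/6 = 84/6 = 14; σ²_Task 4 = ((23−9)/6)² = 5.444
te_Task 5 = (9 + 4·11 + 25)/6 = 78/6 = 13; σ²_Task 5 = ((25−9)/6)² = 7.111
te_Task 6 = (4 + 4·5 + 12)/6 = 36/6 = 6; σ²_Task 6 = ((12−4)/6)² = 1.778
te_Task 7 = (1 + 4·2 + 9)/6 = 18/6 = 3; σ²_Task 7 = ((9−1)/6)² = 1.778
te_Task 8 = (5 + 4·7 + 15)/6 = 48/6 = 8; σ²_Task 8 = ((15−5)/6)² = 2.778
te_Task 9 = (10 + 4·11 + 12)/6 = 66/6 = 11; σ²_Task 9 = ((12−10)/6)² = 0.111
te_Task 10 = (7 + 4·8 + 15)/6 = 54/6 = 9; σ²_Task 10 = ((15−7)/6)² = 1.778

Forward pass:
ES_Task 1 = 0; EF_Task 1 = 3
ES_Task 2 = 0; EF_Task 2 = 4
ES_Task 3 = 0; EF_Task 3 = 9
ES_Task 4 = 0; EF_Task 4 = 14
ES_Task 5 = 3; EF_Task 5 = 3+13 = 16
ES_Task 6 = 9; EF_Task 6 = 9+6 = 15
ES_Task 7 = max(EF_Task 1=3, EF_Task 3=9) = 9; EF_Task 7 = 9+3 = 12
ES_Task 8 = 3; EF_Task 8 = 3+8 = 11
ES_Task 9 = max(EF_Task 1=3, EF_Task 6=15) = 15; EF_Task 9 = 15+11 = 26
ES_Task 10 = max(EF_Task 2=4, EF_Task 4=14, EF_Task 5=16, EF_Task 7=12, EF_Task 8=11, EF_Task 9=26) = 26; EF_Task 10 = 26+9 = 35
Expected project duration μ = 35 weeks. Critical path: Task 3 → Task 6 → Task 9 → Task 10.

Variance along critical path = 5.444 + 1.778 + 0.111 + 1.778 = 9.111
σ = √9.111 = 3.018 weeks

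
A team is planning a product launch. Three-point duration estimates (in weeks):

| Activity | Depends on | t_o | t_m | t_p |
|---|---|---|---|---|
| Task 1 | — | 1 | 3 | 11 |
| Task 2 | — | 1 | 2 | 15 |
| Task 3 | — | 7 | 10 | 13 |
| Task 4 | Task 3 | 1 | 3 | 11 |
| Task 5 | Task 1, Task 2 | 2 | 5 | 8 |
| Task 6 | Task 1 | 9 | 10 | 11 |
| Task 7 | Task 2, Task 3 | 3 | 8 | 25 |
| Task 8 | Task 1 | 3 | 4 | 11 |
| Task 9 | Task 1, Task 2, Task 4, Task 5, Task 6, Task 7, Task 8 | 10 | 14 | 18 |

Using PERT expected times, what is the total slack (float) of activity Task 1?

6 weeks

te_Task 1 = (1 + 4·3 + 11)/6 = 24/6 = 4
te_Task 2 = (1 + 4·2 + 15)/6 = 24/6 = 4
te_Task 3 = (7 + 4·10 + 13)/6 = 60/6 = 10
te_Task 4 = (1 + 4·3 + 11)/6 = 24/6 = 4
te_Task 5 = (2 + 4·5 + 8)/6 = 30/6 = 5
te_Task 6 = (9 + 4·10 + 11)/6 = 60/6 = 10
te_Task 7 = (3 + 4·8 + 25)/6 = 60/6 = 10
te_Task 8 = (3 + 4·4 + 11)/6 = 30/6 = 5
te_Task 9 = (10 + 4·14 + 18)/6 = 84/6 = 14

Forward pass:
ES_Task 1 = 0; EF_Task 1 = 4
ES_Task 2 = 0; EF_Task 2 = 4
ES_Task 3 = 0; EF_Task 3 = 10
ES_Task 4 = 10; EF_Task 4 = 10+4 = 14
ES_Task 5 = max(EF_Task 1=4, EF_Task 2=4) = 4; EF_Task 5 = 4+5 = 9
ES_Task 6 = 4; EF_Task 6 = 4+10 = 14
ES_Task 7 = max(EF_Task 2=4, EF_Task 3=10) = 10; EF_Task 7 = 10+10 = 20
ES_Task 8 = 4; EF_Task 8 = 4+5 = 9
ES_Task 9 = max(EF_Task 1=4, EF_Task 2=4, EF_Task 4=14, EF_Task 5=9, EF_Task 6=14, EF_Task 7=20, EF_Task 8=9) = 20; EF_Task 9 = 20+14 = 34
Expected project duration μ = 34 weeks. Critical path: Task 3 → Task 7 → Task 9.

Backward pass:
LF_Task 9 = 34; LS_Task 9 = 34−14 = 20
LF_Task 8 = LS_Task 9 = 20; LS_Task 8 = 20−5 = 15
LF_Task 7 = LS_Task 9 = 20; LS_Task 7 = 20−10 = 10
LF_Task 6 = LS_Task 9 = 20; LS_Task 6 = 20−10 = 10
LF_Task 5 = LS_Task 9 = 20; LS_Task 5 = 20−5 = 15
LF_Task 4 = LS_Task 9 = 20; LS_Task 4 = 20−4 = 16
LF_Task 3 = min(LS_Task 4=16, LS_Task 7=10) = 10; LS_Task 3 = 10−10 = 0
LF_Task 2 = min(LS_Task 5=15, LS_Task 7=10, LS_Task 9=20) = 10; LS_Task 2 = 10−4 = 6
LF_Task 1 = min(LS_Task 5=15, LS_Task 6=10, LS_Task 8=15, LS_Task 9=20) = 10; LS_Task 1 = 10−4 = 6
Slack_Task 1 = LS_Task 1 − ES_Task 1 = 6 − 0 = 6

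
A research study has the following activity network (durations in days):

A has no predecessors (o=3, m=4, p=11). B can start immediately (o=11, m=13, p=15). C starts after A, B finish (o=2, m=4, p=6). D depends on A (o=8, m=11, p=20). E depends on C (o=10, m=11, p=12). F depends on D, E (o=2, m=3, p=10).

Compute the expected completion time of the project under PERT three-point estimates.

32 days

te_A = (3 + 4·4 + 11)/6 = 30/6 = 5
te_B = (11 + 4·13 + 15)/6 = 78/6 = 13
te_C = (2 + 4·4 + 6)/6 = 24/6 = 4
te_D = (8 + 4·11 + 20)/6 = 72/6 = 12
te_E = (10 + 4·11 + 12)/6 = 66/6 = 11
te_F = (2 + 4·3 + 10)/6 = 24/6 = 4

Forward pass:
ES_A = 0; EF_A = 5
ES_B = 0; EF_B = 13
ES_C = max(EF_A=5, EF_B=13) = 13; EF_C = 13+4 = 17
ES_D = 5; EF_D = 5+12 = 17
ES_E = 17; EF_E = 17+11 = 28
ES_F = max(EF_D=17, EF_E=28) = 28; EF_F = 28+4 = 32
Expected project duration μ = 32 days. Critical path: B → C → E → F.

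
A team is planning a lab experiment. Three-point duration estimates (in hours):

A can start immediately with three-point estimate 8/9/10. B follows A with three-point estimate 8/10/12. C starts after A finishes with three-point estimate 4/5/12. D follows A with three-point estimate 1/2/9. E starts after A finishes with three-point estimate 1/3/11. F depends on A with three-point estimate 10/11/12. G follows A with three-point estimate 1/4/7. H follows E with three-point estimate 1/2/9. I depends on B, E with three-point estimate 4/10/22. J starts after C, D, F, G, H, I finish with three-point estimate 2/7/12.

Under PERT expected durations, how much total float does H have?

te_A = (8 + 4·9 + 10)/6 = 54/6 = 9
te_B = (8 + 4·10 + 12)/6 = 60/6 = 10
te_C = (4 + 4·5 + 12)/6 = 36/6 = 6
te_D = (1 + 4·2 + 9)/6 = 18/6 = 3
te_E = (1 + 4·3 + 11)/6 = 24/6 = 4
te_F = (10 + 4·11 + 12)/6 = 66/6 = 11
te_G = (1 + 4·4 + 7)/6 = 24/6 = 4
te_H = (1 + 4·2 + 9)/6 = 18/6 = 3
te_I = (4 + 4·10 + 22)/6 = 66/6 = 11
te_J = (2 + 4·7 + 12)/6 = 42/6 = 7

Forward pass:
ES_A = 0; EF_A = 9
ES_B = 9; EF_B = 9+10 = 19
ES_C = 9; EF_C = 9+6 = 15
ES_D = 9; EF_D = 9+3 = 12
ES_E = 9; EF_E = 9+4 = 13
ES_F = 9; EF_F = 9+11 = 20
ES_G = 9; EF_G = 9+4 = 13
ES_H = 13; EF_H = 13+3 = 16
ES_I = max(EF_B=19, EF_E=13) = 19; EF_I = 19+11 = 30
ES_J = max(EF_C=15, EF_D=12, EF_F=20, EF_G=13, EF_H=16, EF_I=30) = 30; EF_J = 30+7 = 37
Expected project duration μ = 37 hours. Critical path: A → B → I → J.

Backward pass:
LF_J = 37; LS_J = 37−7 = 30
LF_I = LS_J = 30; LS_I = 30−11 = 19
LF_H = LS_J = 30; LS_H = 30−3 = 27
LF_G = LS_J = 30; LS_G = 30−4 = 26
LF_F = LS_J = 30; LS_F = 30−11 = 19
LF_E = min(LS_H=27, LS_I=19) = 19; LS_E = 19−4 = 15
LF_D = LS_J = 30; LS_D = 30−3 = 27
LF_C = LS_J = 30; LS_C = 30−6 = 24
LF_B = LS_I = 19; LS_B = 19−10 = 9
LF_A = min(LS_B=9, LS_C=24, LS_D=27, LS_E=15, LS_F=19, LS_G=26) = 9; LS_A = 9−9 = 0
Slack_H = LS_H − ES_H = 27 − 13 = 14

14 hours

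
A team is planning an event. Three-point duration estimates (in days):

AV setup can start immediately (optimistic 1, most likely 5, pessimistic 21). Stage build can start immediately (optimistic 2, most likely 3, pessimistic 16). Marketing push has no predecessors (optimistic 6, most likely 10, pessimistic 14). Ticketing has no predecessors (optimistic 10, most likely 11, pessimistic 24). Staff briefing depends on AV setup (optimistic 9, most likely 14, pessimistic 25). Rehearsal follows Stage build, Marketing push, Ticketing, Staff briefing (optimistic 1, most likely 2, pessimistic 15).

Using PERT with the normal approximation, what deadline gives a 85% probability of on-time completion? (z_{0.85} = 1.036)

te_AV setup = (1 + 4·5 + 21)/6 = 42/6 = 7; σ²_AV setup = ((21−1)/6)² = 11.111
te_Stage build = (2 + 4·3 + 16)/6 = 30/6 = 5; σ²_Stage build = ((16−2)/6)² = 5.444
te_Marketing push = (6 + 4·10 + 14)/6 = 60/6 = 10; σ²_Marketing push = ((14−6)/6)² = 1.778
te_Ticketing = (10 + 4·11 + 24)/6 = 78/6 = 13; σ²_Ticketing = ((24−10)/6)² = 5.444
te_Staff briefing = (9 + 4·14 + 25)/6 = 90/6 = 15; σ²_Staff briefing = ((25−9)/6)² = 7.111
te_Rehearsal = (1 + 4·2 + 15)/6 = 24/6 = 4; σ²_Rehearsal = ((15−1)/6)² = 5.444

Forward pass:
ES_AV setup = 0; EF_AV setup = 7
ES_Stage build = 0; EF_Stage build = 5
ES_Marketing push = 0; EF_Marketing push = 10
ES_Ticketing = 0; EF_Ticketing = 13
ES_Staff briefing = 7; EF_Staff briefing = 7+15 = 22
ES_Rehearsal = max(EF_Stage build=5, EF_Marketing push=10, EF_Ticketing=13, EF_Staff briefing=22) = 22; EF_Rehearsal = 22+4 = 26
Expected project duration μ = 26 days. Critical path: AV setup → Staff briefing → Rehearsal.

Variance along critical path = 11.111 + 7.111 + 5.444 = 23.667; σ = 4.865 days.
D = μ + z·σ = 26 + 1.036·4.865 = 31.0 days

31.0 days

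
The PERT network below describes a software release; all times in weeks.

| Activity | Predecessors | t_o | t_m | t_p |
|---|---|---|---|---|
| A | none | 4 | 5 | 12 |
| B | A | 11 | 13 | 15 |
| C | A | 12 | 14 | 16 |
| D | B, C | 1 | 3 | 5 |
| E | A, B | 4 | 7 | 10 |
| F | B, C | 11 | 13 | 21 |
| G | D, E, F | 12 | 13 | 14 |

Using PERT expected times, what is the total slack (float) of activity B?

1 weeks

te_A = (4 + 4·5 + 12)/6 = 36/6 = 6
te_B = (11 + 4·13 + 15)/6 = 78/6 = 13
te_C = (12 + 4·14 + 16)/6 = 84/6 = 14
te_D = (1 + 4·3 + 5)/6 = 18/6 = 3
te_E = (4 + 4·7 + 10)/6 = 42/6 = 7
te_F = (11 + 4·13 + 21)/6 = 84/6 = 14
te_G = (12 + 4·13 + 14)/6 = 78/6 = 13

Forward pass:
ES_A = 0; EF_A = 6
ES_B = 6; EF_B = 6+13 = 19
ES_C = 6; EF_C = 6+14 = 20
ES_D = max(EF_B=19, EF_C=20) = 20; EF_D = 20+3 = 23
ES_E = max(EF_A=6, EF_B=19) = 19; EF_E = 19+7 = 26
ES_F = max(EF_B=19, EF_C=20) = 20; EF_F = 20+14 = 34
ES_G = max(EF_D=23, EF_E=26, EF_F=34) = 34; EF_G = 34+13 = 47
Expected project duration μ = 47 weeks. Critical path: A → C → F → G.

Backward pass:
LF_G = 47; LS_G = 47−13 = 34
LF_F = LS_G = 34; LS_F = 34−14 = 20
LF_E = LS_G = 34; LS_E = 34−7 = 27
LF_D = LS_G = 34; LS_D = 34−3 = 31
LF_C = min(LS_D=31, LS_F=20) = 20; LS_C = 20−14 = 6
LF_B = min(LS_D=31, LS_E=27, LS_F=20) = 20; LS_B = 20−13 = 7
LF_A = min(LS_B=7, LS_C=6, LS_E=27) = 6; LS_A = 6−6 = 0
Slack_B = LS_B − ES_B = 7 − 6 = 1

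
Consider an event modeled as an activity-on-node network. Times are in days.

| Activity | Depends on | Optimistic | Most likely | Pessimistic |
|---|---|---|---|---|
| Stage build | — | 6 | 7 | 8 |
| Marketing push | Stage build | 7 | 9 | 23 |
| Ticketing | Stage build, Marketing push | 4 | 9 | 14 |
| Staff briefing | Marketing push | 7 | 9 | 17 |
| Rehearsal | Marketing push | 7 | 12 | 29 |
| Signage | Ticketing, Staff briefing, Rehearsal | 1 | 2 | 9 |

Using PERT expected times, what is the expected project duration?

te_Stage build = (6 + 4·7 + 8)/6 = 42/6 = 7
te_Marketing push = (7 + 4·9 + 23)/6 = 66/6 = 11
te_Ticketing = (4 + 4·9 + 14)/6 = 54/6 = 9
te_Staff briefing = (7 + 4·9 + 17)/6 = 60/6 = 10
te_Rehearsal = (7 + 4·12 + 29)/6 = 84/6 = 14
te_Signage = (1 + 4·2 + 9)/6 = 18/6 = 3

Forward pass:
ES_Stage build = 0; EF_Stage build = 7
ES_Marketing push = 7; EF_Marketing push = 7+11 = 18
ES_Ticketing = max(EF_Stage build=7, EF_Marketing push=18) = 18; EF_Ticketing = 18+9 = 27
ES_Staff briefing = 18; EF_Staff briefing = 18+10 = 28
ES_Rehearsal = 18; EF_Rehearsal = 18+14 = 32
ES_Signage = max(EF_Ticketing=27, EF_Staff briefing=28, EF_Rehearsal=32) = 32; EF_Signage = 32+3 = 35
Expected project duration μ = 35 days. Critical path: Stage build → Marketing push → Rehearsal → Signage.

35 days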